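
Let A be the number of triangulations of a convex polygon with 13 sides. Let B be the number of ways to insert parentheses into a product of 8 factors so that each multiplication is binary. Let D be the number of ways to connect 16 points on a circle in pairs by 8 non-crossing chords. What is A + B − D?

A convex 13-gon is triangulated into 11 triangles, and the number of such triangulations is the Catalan number C_{13−2} = C_11. So A = C_11 = 58786.
Parenthesizations of m factors correspond to full binary trees with m leaves, counted by C_{m−1}; m = 8 gives C_7. So B = C_7 = 429.
Pairing 16 circle points by 8 non-crossing chords gives C_8 matchings. So D = C_8 = 1430.
A + B − D = 58786 + 429 − 1430 = 57785.

57785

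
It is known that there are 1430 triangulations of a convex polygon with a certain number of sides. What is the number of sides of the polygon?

Triangulations of a convex m-gon are counted by C_{m−2}; 1430 = C_8.
So m − 2 = 8, giving m = 10 sides.

10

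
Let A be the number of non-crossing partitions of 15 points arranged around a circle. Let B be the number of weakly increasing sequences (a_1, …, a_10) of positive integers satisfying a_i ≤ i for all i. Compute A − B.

9678049

The non-crossing partitions of [15] form a lattice of size C_15. So A = C_15 = 9694845.
Such sub-staircase sequences of length n are counted by C_n; here n = 10. So B = C_10 = 16796.
A − B = 9694845 − 16796 = 9678049.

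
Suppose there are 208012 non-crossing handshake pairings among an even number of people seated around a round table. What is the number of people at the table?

24

Non-crossing handshake pairings of 2n people are counted by C_n. The Catalan number equal to 208012 is C_12.
So n = 12, and there are 2n = 24 people.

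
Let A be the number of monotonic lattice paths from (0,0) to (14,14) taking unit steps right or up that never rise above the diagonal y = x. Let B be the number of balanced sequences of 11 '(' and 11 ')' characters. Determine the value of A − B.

2615654

Sub-diagonal monotone paths from (0,0) to (14,14) biject with Dyck paths of semilength 14, giving C_14. So A = C_14 = 2674440.
Balanced strings of n pairs of brackets are counted by C_n; here n = 11. So B = C_11 = 58786.
A − B = 2674440 − 58786 = 2615654.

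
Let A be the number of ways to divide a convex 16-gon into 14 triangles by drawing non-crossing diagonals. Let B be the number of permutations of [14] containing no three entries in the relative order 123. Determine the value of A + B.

5348880

Triangulations of a convex m-gon are counted by C_{m−2}; with m = 16 this is C_14. So A = C_14 = 2674440.
For any fixed pattern of length 3, the pattern-avoiding permutations of [14] number C_14. So B = C_14 = 2674440.
A + B = 2674440 + 2674440 = 5348880.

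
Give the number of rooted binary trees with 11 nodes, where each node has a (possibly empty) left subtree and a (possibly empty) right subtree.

58786

There are C_n binary search tree shapes on n keys; with n = 11 that is C_11.
C_11 = 58786.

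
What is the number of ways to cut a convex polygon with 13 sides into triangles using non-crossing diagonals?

The number of triangulations of a 13-gon is the Catalan number C_11 (index = sides − 2).
C_11 = C(22,11)/12 = 705432/12 = 58786.

58786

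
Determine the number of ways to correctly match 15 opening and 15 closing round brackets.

9694845

A balanced arrangement of 15 bracket pairs is a Dyck word of semilength 15, so the count is C_15.
C_15 = C_14 · 2(2·14+1)/(14+2) = 2674440 · 58/16 = 9694845.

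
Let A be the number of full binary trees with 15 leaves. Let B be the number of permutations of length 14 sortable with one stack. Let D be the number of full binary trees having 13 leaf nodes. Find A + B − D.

Full binary trees with 15 leaves have 15−1 = 14 internal nodes, so there are C_14 of them. So A = C_14 = 2674440.
Stack-sortable permutations are exactly the 231-avoiding ones, counted by C_n; here n = 14. So B = C_14 = 2674440.
Full binary trees with 13 leaves have 13−1 = 12 internal nodes, so there are C_12 of them. So D = C_12 = 208012.
A + B − D = 2674440 + 2674440 − 208012 = 5140868.

5140868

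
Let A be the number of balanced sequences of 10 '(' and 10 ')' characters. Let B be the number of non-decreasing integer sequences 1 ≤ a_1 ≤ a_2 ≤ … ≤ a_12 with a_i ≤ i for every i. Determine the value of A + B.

With 10 pairs the number of balanced bracket strings is the Catalan number C_10. So A = C_10 = 16796.
Such sub-staircase sequences of length n are counted by C_n; here n = 12. So B = C_12 = 208012.
A + B = 16796 + 208012 = 224808.

224808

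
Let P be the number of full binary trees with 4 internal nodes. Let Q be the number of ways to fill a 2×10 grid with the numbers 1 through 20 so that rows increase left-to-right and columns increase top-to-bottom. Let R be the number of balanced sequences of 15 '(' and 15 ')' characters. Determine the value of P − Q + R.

9678063

Full binary trees with n internal nodes are counted by C_n; here n = 4. So P = C_4 = 14.
Standard Young tableaux of shape 2×n are counted by C_n; here n = 10. So Q = C_10 = 16796.
With 15 pairs the number of balanced bracket strings is the Catalan number C_15. So R = C_15 = 9694845.
P − Q + R = 14 − 16796 + 9694845 = 9678063.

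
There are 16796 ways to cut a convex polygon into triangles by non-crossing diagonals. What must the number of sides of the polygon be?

12

Triangulations of a convex m-gon are counted by C_{m−2}. Since C_10 = 16796, the index is 10.
So m − 2 = 10, giving m = 12 sides.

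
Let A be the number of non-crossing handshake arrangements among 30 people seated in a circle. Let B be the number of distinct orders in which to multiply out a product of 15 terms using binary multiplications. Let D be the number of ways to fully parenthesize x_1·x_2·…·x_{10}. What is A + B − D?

With 30 = 2·15 people, non-crossing handshake pairings are non-crossing perfect matchings on a circle, counted by C_15. So A = C_15 = 9694845.
Ways to associate a product of 15 factors correspond to binary trees on 15 leaves, so the count is C_14. So B = C_14 = 2674440.
Parenthesizations of m factors correspond to full binary trees with m leaves, counted by C_{m−1}; m = 10 gives C_9. So D = C_9 = 4862.
A + B − D = 9694845 + 2674440 − 4862 = 12364423.

12364423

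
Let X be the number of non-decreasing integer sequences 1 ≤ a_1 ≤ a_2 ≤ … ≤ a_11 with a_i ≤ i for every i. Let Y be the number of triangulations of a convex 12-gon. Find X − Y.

Such sub-staircase sequences of length n are counted by C_n; here n = 11. So X = C_11 = 58786.
Triangulations of a convex m-gon are counted by C_{m−2}; with m = 12 this is C_10. So Y = C_10 = 16796.
X − Y = 58786 − 16796 = 41990.

41990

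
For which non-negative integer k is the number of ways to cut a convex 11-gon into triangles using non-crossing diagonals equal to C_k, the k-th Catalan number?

9

The number of triangulations of an 11-gon is the Catalan number C_9 (index = sides − 2).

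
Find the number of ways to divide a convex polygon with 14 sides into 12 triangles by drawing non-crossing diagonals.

Triangulations of a convex m-gon are counted by C_{m−2}; with m = 14 this is C_12.
C_12 = C_11 · 2(2·11+1)/(11+2) = 58786 · 46/13 = 208012.

208012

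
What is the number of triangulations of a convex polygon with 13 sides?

A convex 13-gon is triangulated into 11 triangles, and the number of such triangulations is the Catalan number C_{13−2} = C_11.
C_11 = C(22,11)/12 = 705432/12 = 58786.

58786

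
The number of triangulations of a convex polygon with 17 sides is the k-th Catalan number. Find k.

Triangulations of a convex m-gon are counted by C_{m−2}; with m = 17 this is C_15.

15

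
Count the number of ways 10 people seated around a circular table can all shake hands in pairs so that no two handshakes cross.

Non-crossing handshake pairings of 2n people are counted by C_n; 10 people gives n = 5.
C_5 = C(10,5)/6 = 252/6 = 42.

42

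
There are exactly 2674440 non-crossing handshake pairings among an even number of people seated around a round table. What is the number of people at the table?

28

Non-crossing handshake pairings of 2n people are counted by C_n, and C_14 = 2674440.
So n = 14, and there are 2n = 28 people.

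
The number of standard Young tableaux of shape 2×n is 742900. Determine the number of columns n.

Standard Young tableaux of shape 2×n are counted by C_n. Since C_13 = 742900, the index is 13.

13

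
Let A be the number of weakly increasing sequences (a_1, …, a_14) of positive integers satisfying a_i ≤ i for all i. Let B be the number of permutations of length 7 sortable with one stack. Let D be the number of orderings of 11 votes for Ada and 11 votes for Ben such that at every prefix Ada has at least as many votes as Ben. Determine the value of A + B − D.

Such sub-staircase sequences of length n are counted by C_n; here n = 14. So A = C_14 = 2674440.
By Knuth's characterisation, the stack-sortable permutations of length 7 are the 231-avoiders, numbering C_7. So B = C_7 = 429.
Reading a vote for the leader as '(' and for the other as ')' turns such a sequence into a balanced string of 11 pairs, so the count is C_11. So D = C_11 = 58786.
A + B − D = 2674440 + 429 − 58786 = 2616083.

2616083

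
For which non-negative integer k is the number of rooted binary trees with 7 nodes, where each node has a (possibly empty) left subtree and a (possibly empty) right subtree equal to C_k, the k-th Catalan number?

7

Binary trees (left/right distinguished) on n nodes are counted by C_n; here n = 7.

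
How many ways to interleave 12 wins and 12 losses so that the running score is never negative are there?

Ballot sequences with n votes each where one side never trails are Dyck words, counted by C_n; here n = 12.
C_12 = 208012.

208012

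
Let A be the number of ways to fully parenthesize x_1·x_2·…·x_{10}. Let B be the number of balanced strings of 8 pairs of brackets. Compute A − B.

3432

Parenthesizations of m factors correspond to full binary trees with m leaves, counted by C_{m−1}; m = 10 gives C_9. So A = C_9 = 4862.
With 8 pairs the number of balanced bracket strings is the Catalan number C_8. So B = C_8 = 1430.
A − B = 4862 − 1430 = 3432.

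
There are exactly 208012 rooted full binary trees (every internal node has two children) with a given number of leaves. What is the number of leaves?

Full binary trees with L leaves are counted by C_{L−1}. Since C_12 = 208012, the index is 12.
So the index is 12, and the number of leaves is 12 + 1 = 13.

13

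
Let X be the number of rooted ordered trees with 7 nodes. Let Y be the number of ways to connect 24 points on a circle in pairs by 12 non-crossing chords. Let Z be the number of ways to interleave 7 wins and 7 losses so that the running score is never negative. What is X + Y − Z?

A rooted plane tree on 7 nodes has 6 edges, and such trees are counted by C_6. So X = C_6 = 132.
Pairing 24 circle points by 12 non-crossing chords gives C_12 matchings. So Y = C_12 = 208012.
Reading a vote for the leader as '(' and for the other as ')' turns such a sequence into a balanced string of 7 pairs, so the count is C_7. So Z = C_7 = 429.
X + Y − Z = 132 + 208012 − 429 = 207715.

207715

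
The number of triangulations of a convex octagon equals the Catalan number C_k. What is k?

The number of triangulations of an 8-gon is the Catalan number C_6 (index = sides − 2).

6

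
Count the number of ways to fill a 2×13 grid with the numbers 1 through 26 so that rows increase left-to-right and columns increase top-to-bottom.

Standard Young tableaux of shape 2×n are counted by C_n; here n = 13.
C_13 = C(26,13)/14 = 10400600/14 = 742900.

742900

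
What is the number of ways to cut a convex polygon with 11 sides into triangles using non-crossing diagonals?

A convex 11-gon is triangulated into 9 triangles, and the number of such triangulations is the Catalan number C_{11−2} = C_9.
C_9 = 4862.

4862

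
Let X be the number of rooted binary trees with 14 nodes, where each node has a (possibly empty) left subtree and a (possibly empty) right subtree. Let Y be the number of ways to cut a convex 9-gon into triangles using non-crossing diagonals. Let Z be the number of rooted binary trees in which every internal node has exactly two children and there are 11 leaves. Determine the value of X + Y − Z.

2658073

Binary trees (left/right distinguished) on n nodes are counted by C_n; here n = 14. So X = C_14 = 2674440.
Triangulations of a convex m-gon are counted by C_{m−2}; with m = 9 this is C_7. So Y = C_7 = 429.
A full binary tree with L leaves has L−1 internal nodes and is counted by C_{L−1}; L = 11 gives C_10. So Z = C_10 = 16796.
X + Y − Z = 2674440 + 429 − 16796 = 2658073.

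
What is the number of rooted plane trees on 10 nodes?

4862

Rooted ordered (plane) trees on m nodes have m−1 edges and are counted by C_{m−1}; m = 10 gives C_9.
C_9 = C(18,9)/10 = 48620/10 = 4862.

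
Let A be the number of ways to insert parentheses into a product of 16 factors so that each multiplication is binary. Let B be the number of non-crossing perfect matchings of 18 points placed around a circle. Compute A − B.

9689983

Parenthesizations of m factors correspond to full binary trees with m leaves, counted by C_{m−1}; m = 16 gives C_15. So A = C_15 = 9694845.
Non-crossing perfect matchings of 2n points on a circle are counted by C_n; with 18 points, n = 9. So B = C_9 = 4862.
A − B = 9694845 − 4862 = 9689983.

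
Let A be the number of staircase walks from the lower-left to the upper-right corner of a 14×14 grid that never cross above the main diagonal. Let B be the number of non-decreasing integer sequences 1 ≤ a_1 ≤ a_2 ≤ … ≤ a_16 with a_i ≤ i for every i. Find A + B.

38032110

Sub-diagonal monotone paths from (0,0) to (14,14) biject with Dyck paths of semilength 14, giving C_14. So A = C_14 = 2674440.
Such sub-staircase sequences of length n are counted by C_n; here n = 16. So B = C_16 = 35357670.
A + B = 2674440 + 35357670 = 38032110.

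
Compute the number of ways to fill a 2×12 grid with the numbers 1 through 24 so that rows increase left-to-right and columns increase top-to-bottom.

208012

By the hook-length formula (or a Dyck-path bijection), SYT of shape 2×12 number C_12.
C_12 = C_11 · 2(2·11+1)/(11+2) = 58786 · 46/13 = 208012.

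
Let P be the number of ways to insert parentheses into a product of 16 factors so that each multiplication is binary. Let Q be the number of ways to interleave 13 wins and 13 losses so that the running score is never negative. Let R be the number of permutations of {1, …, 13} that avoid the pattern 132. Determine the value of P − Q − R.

Bracketing 16 factors into binary products is counted by C_{16−1} = C_15. So P = C_15 = 9694845.
Reading a vote for the leader as '(' and for the other as ')' turns such a sequence into a balanced string of 13 pairs, so the count is C_13. So Q = C_13 = 742900.
Permutations of [n] avoiding any single length-3 pattern are counted by C_n; here n = 13. So R = C_13 = 742900.
P − Q − R = 9694845 − 742900 − 742900 = 8209045.

8209045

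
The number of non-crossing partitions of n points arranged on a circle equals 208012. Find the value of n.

Non-crossing partitions of [n] are counted by C_n. Since C_12 = 208012, the index is 12.

12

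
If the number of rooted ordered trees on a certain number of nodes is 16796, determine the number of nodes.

11

Rooted ordered trees on m nodes are counted by C_{m−1}, and C_10 = 16796.
So the index is 10, and the number of nodes is 10 + 1 = 11.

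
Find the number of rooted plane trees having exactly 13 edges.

A rooted plane tree with 13 edges has 14 nodes, and the count is C_13.
C_13 = 742900.

742900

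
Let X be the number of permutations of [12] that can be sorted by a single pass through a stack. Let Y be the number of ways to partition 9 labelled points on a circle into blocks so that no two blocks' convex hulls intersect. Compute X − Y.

203150

Stack-sortable permutations are exactly the 231-avoiding ones, counted by C_n; here n = 12. So X = C_12 = 208012.
The non-crossing partitions of [9] form a lattice of size C_9. So Y = C_9 = 4862.
X − Y = 208012 − 4862 = 203150.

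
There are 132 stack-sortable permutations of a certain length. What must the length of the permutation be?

6

Stack-sortable permutations of [n] are counted by C_n, and C_6 = 132.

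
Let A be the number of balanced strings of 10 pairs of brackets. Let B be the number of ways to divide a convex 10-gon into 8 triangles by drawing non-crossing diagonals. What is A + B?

18226

Balanced strings of n pairs of brackets are counted by C_n; here n = 10. So A = C_10 = 16796.
A convex 10-gon is triangulated into 8 triangles, and the number of such triangulations is the Catalan number C_{10−2} = C_8. So B = C_8 = 1430.
A + B = 16796 + 1430 = 18226.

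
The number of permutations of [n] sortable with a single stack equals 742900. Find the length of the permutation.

Stack-sortable permutations of [n] are counted by C_n, and C_13 = 742900.

13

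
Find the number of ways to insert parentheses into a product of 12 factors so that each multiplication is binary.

58786

Ways to associate a product of 12 factors correspond to binary trees on 12 leaves, so the count is C_11.
C_11 = C(22,11)/12 = 705432/12 = 58786.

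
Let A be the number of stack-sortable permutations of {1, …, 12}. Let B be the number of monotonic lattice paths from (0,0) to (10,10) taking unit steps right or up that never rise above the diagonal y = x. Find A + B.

By Knuth's characterisation, the stack-sortable permutations of length 12 are the 231-avoiders, numbering C_12. So A = C_12 = 208012.
Monotone paths in an n×n grid that stay weakly below the diagonal are counted by C_n; here n = 10. So B = C_10 = 16796.
A + B = 208012 + 16796 = 224808.

224808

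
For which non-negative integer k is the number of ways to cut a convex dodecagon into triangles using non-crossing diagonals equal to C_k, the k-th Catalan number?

Triangulations of a convex m-gon are counted by C_{m−2}; with m = 12 this is C_10.

10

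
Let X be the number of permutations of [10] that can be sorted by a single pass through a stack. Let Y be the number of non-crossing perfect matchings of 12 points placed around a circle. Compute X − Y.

16664

By Knuth's characterisation, the stack-sortable permutations of length 10 are the 231-avoiders, numbering C_10. So X = C_10 = 16796.
Non-crossing perfect matchings of 2n points on a circle are counted by C_n; with 12 points, n = 6. So Y = C_6 = 132.
X − Y = 16796 − 132 = 16664.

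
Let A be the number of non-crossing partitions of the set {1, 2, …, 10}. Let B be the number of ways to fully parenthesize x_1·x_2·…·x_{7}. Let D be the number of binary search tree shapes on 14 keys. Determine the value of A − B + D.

The non-crossing partitions of [10] form a lattice of size C_10. So A = C_10 = 16796.
Bracketing 7 factors into binary products is counted by C_{7−1} = C_6. So B = C_6 = 132.
Rooted binary trees with 14 nodes (each child slot possibly empty) number C_14. So D = C_14 = 2674440.
A − B + D = 16796 − 132 + 2674440 = 2691104.

2691104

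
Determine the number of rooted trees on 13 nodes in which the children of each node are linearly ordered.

Rooted ordered (plane) trees on m nodes have m−1 edges and are counted by C_{m−1}; m = 13 gives C_12.
C_12 = C(24,12)/13 = 2704156/13 = 208012.

208012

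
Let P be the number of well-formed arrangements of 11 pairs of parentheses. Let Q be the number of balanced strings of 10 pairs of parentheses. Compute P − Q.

Balanced strings of n pairs of brackets are counted by C_n; here n = 11. So P = C_11 = 58786.
Balanced strings of n pairs of brackets are counted by C_n; here n = 10. So Q = C_10 = 16796.
P − Q = 58786 − 16796 = 41990.

41990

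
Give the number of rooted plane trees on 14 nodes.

Rooted ordered (plane) trees on m nodes have m−1 edges and are counted by C_{m−1}; m = 14 gives C_13.
C_13 = C(26,13)/14 = 10400600/14 = 742900.

742900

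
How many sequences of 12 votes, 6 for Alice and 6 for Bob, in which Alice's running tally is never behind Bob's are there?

132

Reading a vote for the leader as '(' and for the other as ')' turns such a sequence into a balanced string of 6 pairs, so the count is C_6.
C_6 = 132.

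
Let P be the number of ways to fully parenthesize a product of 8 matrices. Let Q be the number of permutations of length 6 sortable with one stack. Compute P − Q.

297

Bracketing 8 factors into binary products is counted by C_{8−1} = C_7. So P = C_7 = 429.
Stack-sortable permutations are exactly the 231-avoiding ones, counted by C_n; here n = 6. So Q = C_6 = 132.
P − Q = 429 − 132 = 297.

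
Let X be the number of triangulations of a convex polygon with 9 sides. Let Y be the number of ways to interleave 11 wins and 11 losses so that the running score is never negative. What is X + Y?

Triangulations of a convex m-gon are counted by C_{m−2}; with m = 9 this is C_7. So X = C_7 = 429.
Reading a vote for the leader as '(' and for the other as ')' turns such a sequence into a balanced string of 11 pairs, so the count is C_11. So Y = C_11 = 58786.
X + Y = 429 + 58786 = 59215.

59215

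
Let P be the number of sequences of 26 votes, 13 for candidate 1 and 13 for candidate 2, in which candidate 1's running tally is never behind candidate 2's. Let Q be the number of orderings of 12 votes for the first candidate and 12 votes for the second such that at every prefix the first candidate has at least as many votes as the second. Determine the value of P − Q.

534888

Ballot sequences with n votes each where one side never trails are Dyck words, counted by C_n; here n = 13. So P = C_13 = 742900.
Reading a vote for the leader as '(' and for the other as ')' turns such a sequence into a balanced string of 12 pairs, so the count is C_12. So Q = C_12 = 208012.
P − Q = 742900 − 208012 = 534888.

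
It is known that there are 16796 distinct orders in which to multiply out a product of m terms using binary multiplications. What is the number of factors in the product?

Parenthesizations of m factors are counted by C_{m−1}. Since C_10 = 16796, the index is 10.
So the index is 10, and the number of factors is 10 + 1 = 11.

11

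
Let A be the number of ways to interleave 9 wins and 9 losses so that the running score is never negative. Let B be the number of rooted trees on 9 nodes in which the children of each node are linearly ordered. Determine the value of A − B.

3432

Reading a vote for the leader as '(' and for the other as ')' turns such a sequence into a balanced string of 9 pairs, so the count is C_9. So A = C_9 = 4862.
Rooted ordered (plane) trees on m nodes have m−1 edges and are counted by C_{m−1}; m = 9 gives C_8. So B = C_8 = 1430.
A − B = 4862 − 1430 = 3432.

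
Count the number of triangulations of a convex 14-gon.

A convex 14-gon is triangulated into 12 triangles, and the number of such triangulations is the Catalan number C_{14−2} = C_12.
C_12 = C(24,12)/13 = 2704156/13 = 208012.

208012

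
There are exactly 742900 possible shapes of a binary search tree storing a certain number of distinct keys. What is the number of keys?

Binary search tree shapes on n keys are counted by C_n. The Catalan number equal to 742900 is C_13.

13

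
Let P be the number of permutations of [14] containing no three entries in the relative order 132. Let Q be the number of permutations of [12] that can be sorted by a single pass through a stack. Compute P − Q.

Permutations of [n] avoiding any single length-3 pattern are counted by C_n; here n = 14. So P = C_14 = 2674440.
By Knuth's characterisation, the stack-sortable permutations of length 12 are the 231-avoiders, numbering C_12. So Q = C_12 = 208012.
P − Q = 2674440 − 208012 = 2466428.

2466428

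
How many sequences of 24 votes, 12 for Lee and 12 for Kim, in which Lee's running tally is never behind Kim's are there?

Reading a vote for the leader as '(' and for the other as ')' turns such a sequence into a balanced string of 12 pairs, so the count is C_12.
C_12 = 208012.

208012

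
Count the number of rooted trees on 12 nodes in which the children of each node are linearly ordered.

A rooted plane tree on 12 nodes has 11 edges, and such trees are counted by C_11.
C_11 = C_10 · 2(2·10+1)/(10+2) = 16796 · 42/12 = 58786.

58786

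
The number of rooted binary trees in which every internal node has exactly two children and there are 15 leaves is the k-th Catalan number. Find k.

14

A full binary tree with L leaves has L−1 internal nodes and is counted by C_{L−1}; L = 15 gives C_14.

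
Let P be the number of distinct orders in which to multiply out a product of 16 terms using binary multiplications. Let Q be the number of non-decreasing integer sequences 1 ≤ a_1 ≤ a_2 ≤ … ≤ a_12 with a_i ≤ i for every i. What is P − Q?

9486833

Bracketing 16 factors into binary products is counted by C_{16−1} = C_15. So P = C_15 = 9694845.
Weakly increasing sequences with a_i ≤ i biject with Dyck paths of semilength 12, so there are C_12. So Q = C_12 = 208012.
P − Q = 9694845 − 208012 = 9486833.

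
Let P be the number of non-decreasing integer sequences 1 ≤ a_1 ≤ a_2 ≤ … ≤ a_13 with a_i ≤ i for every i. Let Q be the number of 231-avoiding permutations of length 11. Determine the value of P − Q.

Weakly increasing sequences with a_i ≤ i biject with Dyck paths of semilength 13, so there are C_13. So P = C_13 = 742900.
For any fixed pattern of length 3, the pattern-avoiding permutations of [11] number C_11. So Q = C_11 = 58786.
P − Q = 742900 − 58786 = 684114.

684114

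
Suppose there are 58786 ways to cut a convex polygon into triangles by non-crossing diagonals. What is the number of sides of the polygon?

13

Triangulations of a convex m-gon are counted by C_{m−2}. The Catalan number equal to 58786 is C_11.
So m − 2 = 11, giving m = 13 sides.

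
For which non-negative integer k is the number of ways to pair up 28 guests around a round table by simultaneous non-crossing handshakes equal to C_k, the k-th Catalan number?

14

Non-crossing handshake pairings of 2n people are counted by C_n; 28 people gives n = 14.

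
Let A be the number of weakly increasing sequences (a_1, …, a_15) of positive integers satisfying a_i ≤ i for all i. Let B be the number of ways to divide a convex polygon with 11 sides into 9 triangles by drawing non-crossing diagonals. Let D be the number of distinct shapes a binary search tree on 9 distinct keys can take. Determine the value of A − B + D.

9694845

Weakly increasing sequences with a_i ≤ i biject with Dyck paths of semilength 15, so there are C_15. So A = C_15 = 9694845.
The number of triangulations of an 11-gon is the Catalan number C_9 (index = sides − 2). So B = C_9 = 4862.
Binary trees (left/right distinguished) on n nodes are counted by C_n; here n = 9. So D = C_9 = 4862.
A − B + D = 9694845 − 4862 + 4862 = 9694845.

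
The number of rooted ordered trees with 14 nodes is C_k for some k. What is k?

Rooted ordered (plane) trees on m nodes have m−1 edges and are counted by C_{m−1}; m = 14 gives C_13.

13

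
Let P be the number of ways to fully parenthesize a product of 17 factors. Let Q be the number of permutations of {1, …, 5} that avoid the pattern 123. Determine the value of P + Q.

Ways to associate a product of 17 factors correspond to binary trees on 17 leaves, so the count is C_16. So P = C_16 = 35357670.
For any fixed pattern of length 3, the pattern-avoiding permutations of [5] number C_5. So Q = C_5 = 42.
P + Q = 35357670 + 42 = 35357712.

35357712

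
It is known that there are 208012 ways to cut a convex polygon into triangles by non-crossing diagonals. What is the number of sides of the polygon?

14

Triangulations of a convex m-gon are counted by C_{m−2}, and C_12 = 208012.
So m − 2 = 12, giving m = 14 sides.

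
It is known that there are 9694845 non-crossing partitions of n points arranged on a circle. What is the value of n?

Non-crossing partitions of [n] are counted by C_n. The Catalan number equal to 9694845 is C_15.

15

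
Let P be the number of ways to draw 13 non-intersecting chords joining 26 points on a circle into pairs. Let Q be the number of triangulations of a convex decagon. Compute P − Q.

741470

Non-crossing perfect matchings of 2n points on a circle are counted by C_n; with 26 points, n = 13. So P = C_13 = 742900.
The number of triangulations of a 10-gon is the Catalan number C_8 (index = sides − 2). So Q = C_8 = 1430.
P − Q = 742900 − 1430 = 741470.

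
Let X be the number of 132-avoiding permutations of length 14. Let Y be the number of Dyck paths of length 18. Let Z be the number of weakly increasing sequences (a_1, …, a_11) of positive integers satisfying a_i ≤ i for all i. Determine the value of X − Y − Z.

2610792

Permutations of [n] avoiding any single length-3 pattern are counted by C_n; here n = 14. So X = C_14 = 2674440.
Dyck paths of semilength n (length 2n) are counted by C_n; here n = 9. So Y = C_9 = 4862.
Such sub-staircase sequences of length n are counted by C_n; here n = 11. So Z = C_11 = 58786.
X − Y − Z = 2674440 − 4862 − 58786 = 2610792.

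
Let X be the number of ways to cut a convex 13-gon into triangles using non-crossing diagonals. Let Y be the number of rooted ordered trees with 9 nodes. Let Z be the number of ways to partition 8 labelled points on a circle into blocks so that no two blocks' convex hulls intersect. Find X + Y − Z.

Triangulations of a convex m-gon are counted by C_{m−2}; with m = 13 this is C_11. So X = C_11 = 58786.
Rooted ordered (plane) trees on m nodes have m−1 edges and are counted by C_{m−1}; m = 9 gives C_8. So Y = C_8 = 1430.
Non-crossing partitions of an n-element set are counted by C_n; here n = 8. So Z = C_8 = 1430.
X + Y − Z = 58786 + 1430 − 1430 = 58786.

58786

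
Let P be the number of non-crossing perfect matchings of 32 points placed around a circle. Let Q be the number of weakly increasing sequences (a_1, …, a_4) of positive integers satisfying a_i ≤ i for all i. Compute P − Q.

35357656

Non-crossing perfect matchings of 2n points on a circle are counted by C_n; with 32 points, n = 16. So P = C_16 = 35357670.
Such sub-staircase sequences of length n are counted by C_n; here n = 4. So Q = C_4 = 14.
P − Q = 35357670 − 14 = 35357656.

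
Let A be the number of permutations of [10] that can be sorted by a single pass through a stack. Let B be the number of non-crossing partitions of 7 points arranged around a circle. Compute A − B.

16367

By Knuth's characterisation, the stack-sortable permutations of length 10 are the 231-avoiders, numbering C_10. So A = C_10 = 16796.
The non-crossing partitions of [7] form a lattice of size C_7. So B = C_7 = 429.
A − B = 16796 − 429 = 16367.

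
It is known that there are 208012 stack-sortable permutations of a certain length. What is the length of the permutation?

12

Stack-sortable permutations of [n] are counted by C_n. Since C_12 = 208012, the index is 12.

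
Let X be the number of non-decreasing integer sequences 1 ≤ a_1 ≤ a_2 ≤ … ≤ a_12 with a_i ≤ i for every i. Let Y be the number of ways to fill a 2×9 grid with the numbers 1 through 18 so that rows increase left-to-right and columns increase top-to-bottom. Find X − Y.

Such sub-staircase sequences of length n are counted by C_n; here n = 12. So X = C_12 = 208012.
By the hook-length formula (or a Dyck-path bijection), SYT of shape 2×9 number C_9. So Y = C_9 = 4862.
X − Y = 208012 − 4862 = 203150.

203150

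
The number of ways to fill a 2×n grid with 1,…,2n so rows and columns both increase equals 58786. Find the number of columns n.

Standard Young tableaux of shape 2×n are counted by C_n. Since C_11 = 58786, the index is 11.

11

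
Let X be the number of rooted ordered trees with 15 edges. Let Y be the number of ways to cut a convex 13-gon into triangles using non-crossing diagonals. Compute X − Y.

9636059

A rooted plane tree with 15 edges has 16 nodes, and the count is C_15. So X = C_15 = 9694845.
A convex 13-gon is triangulated into 11 triangles, and the number of such triangulations is the Catalan number C_{13−2} = C_11. So Y = C_11 = 58786.
X − Y = 9694845 − 58786 = 9636059.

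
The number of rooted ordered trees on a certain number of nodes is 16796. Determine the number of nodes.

11

Rooted ordered trees on m nodes are counted by C_{m−1}. Since C_10 = 16796, the index is 10.
So the index is 10, and the number of nodes is 10 + 1 = 11.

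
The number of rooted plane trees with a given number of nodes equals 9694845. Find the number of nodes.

16

Rooted ordered trees on m nodes are counted by C_{m−1}. Since C_15 = 9694845, the index is 15.
So the index is 15, and the number of nodes is 15 + 1 = 16.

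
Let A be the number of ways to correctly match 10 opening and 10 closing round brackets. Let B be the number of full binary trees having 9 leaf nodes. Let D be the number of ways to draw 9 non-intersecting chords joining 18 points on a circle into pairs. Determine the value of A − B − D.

10504

With 10 pairs the number of balanced bracket strings is the Catalan number C_10. So A = C_10 = 16796.
Full binary trees with 9 leaves have 9−1 = 8 internal nodes, so there are C_8 of them. So B = C_8 = 1430.
Pairing 18 circle points by 9 non-crossing chords gives C_9 matchings. So D = C_9 = 4862.
A − B − D = 16796 − 1430 − 4862 = 10504.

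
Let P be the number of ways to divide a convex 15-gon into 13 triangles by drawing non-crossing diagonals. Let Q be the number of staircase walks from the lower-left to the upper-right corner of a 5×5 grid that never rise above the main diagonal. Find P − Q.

742858

Triangulations of a convex m-gon are counted by C_{m−2}; with m = 15 this is C_13. So P = C_13 = 742900.
Monotone paths in an n×n grid that stay weakly below the diagonal are counted by C_n; here n = 5. So Q = C_5 = 42.
P − Q = 742900 − 42 = 742858.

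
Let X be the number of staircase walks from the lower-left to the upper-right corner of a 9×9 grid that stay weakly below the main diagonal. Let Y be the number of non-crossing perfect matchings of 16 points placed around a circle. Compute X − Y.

Sub-diagonal monotone paths from (0,0) to (9,9) biject with Dyck paths of semilength 9, giving C_9. So X = C_9 = 4862.
Non-crossing perfect matchings of 2n points on a circle are counted by C_n; with 16 points, n = 8. So Y = C_8 = 1430.
X − Y = 4862 − 1430 = 3432.

3432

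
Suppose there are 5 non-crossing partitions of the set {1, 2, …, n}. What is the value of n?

Non-crossing partitions of [n] are counted by C_n. The Catalan number equal to 5 is C_3.

3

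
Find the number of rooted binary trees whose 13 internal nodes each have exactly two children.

742900

The number of full binary trees on 13 internal nodes is the Catalan number C_13.
C_13 = C(26,13)/14 = 10400600/14 = 742900.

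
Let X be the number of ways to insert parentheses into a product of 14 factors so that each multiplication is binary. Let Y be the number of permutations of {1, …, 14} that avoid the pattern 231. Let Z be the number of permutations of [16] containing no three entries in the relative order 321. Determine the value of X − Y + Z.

33426130

Ways to associate a product of 14 factors correspond to binary trees on 14 leaves, so the count is C_13. So X = C_13 = 742900.
For any fixed pattern of length 3, the pattern-avoiding permutations of [14] number C_14. So Y = C_14 = 2674440.
For any fixed pattern of length 3, the pattern-avoiding permutations of [16] number C_16. So Z = C_16 = 35357670.
X − Y + Z = 742900 − 2674440 + 35357670 = 33426130.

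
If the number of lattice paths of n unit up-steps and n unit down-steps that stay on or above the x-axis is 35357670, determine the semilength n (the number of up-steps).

Dyck paths of semilength n are counted by C_n. The Catalan number equal to 35357670 is C_16.

16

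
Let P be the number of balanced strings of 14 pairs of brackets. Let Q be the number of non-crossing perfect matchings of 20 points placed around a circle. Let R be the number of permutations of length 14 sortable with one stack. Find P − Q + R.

5332084

A balanced arrangement of 14 bracket pairs is a Dyck word of semilength 14, so the count is C_14. So P = C_14 = 2674440.
Pairing 20 circle points by 10 non-crossing chords gives C_10 matchings. So Q = C_10 = 16796.
Stack-sortable permutations are exactly the 231-avoiding ones, counted by C_n; here n = 14. So R = C_14 = 2674440.
P − Q + R = 2674440 − 16796 + 2674440 = 5332084.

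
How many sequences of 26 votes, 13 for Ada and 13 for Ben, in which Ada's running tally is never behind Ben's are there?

742900

Ballot sequences with n votes each where one side never trails are Dyck words, counted by C_n; here n = 13.
C_13 = C_12 · 2(2·12+1)/(12+2) = 208012 · 50/14 = 742900.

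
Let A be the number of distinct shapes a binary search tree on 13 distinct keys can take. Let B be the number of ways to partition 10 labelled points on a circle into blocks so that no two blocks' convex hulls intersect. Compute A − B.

726104

There are C_n binary search tree shapes on n keys; with n = 13 that is C_13. So A = C_13 = 742900.
Non-crossing partitions of an n-element set are counted by C_n; here n = 10. So B = C_10 = 16796.
A − B = 742900 − 16796 = 726104.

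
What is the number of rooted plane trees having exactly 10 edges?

A rooted plane tree with 10 edges has 11 nodes, and the count is C_10.
C_10 = C(20,10)/11 = 184756/11 = 16796.

16796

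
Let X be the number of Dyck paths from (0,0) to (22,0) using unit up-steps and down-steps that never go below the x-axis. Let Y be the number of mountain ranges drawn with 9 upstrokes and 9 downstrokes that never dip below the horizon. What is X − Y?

Paths of 11 up- and 11 down-steps that never dip below the axis are Dyck paths; their count is C_11. So X = C_11 = 58786.
Dyck paths of semilength n (length 2n) are counted by C_n; here n = 9. So Y = C_9 = 4862.
X − Y = 58786 − 4862 = 53924.

53924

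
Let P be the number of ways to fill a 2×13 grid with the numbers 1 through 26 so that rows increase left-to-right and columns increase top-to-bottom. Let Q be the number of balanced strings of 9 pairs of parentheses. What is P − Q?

738038

By the hook-length formula (or a Dyck-path bijection), SYT of shape 2×13 number C_13. So P = C_13 = 742900.
With 9 pairs the number of balanced bracket strings is the Catalan number C_9. So Q = C_9 = 4862.
P − Q = 742900 − 4862 = 738038.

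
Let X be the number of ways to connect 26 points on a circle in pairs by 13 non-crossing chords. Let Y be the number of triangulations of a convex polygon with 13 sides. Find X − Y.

684114

Pairing 26 circle points by 13 non-crossing chords gives C_13 matchings. So X = C_13 = 742900.
Triangulations of a convex m-gon are counted by C_{m−2}; with m = 13 this is C_11. So Y = C_11 = 58786.
X − Y = 742900 − 58786 = 684114.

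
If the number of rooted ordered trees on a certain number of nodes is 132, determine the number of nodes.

Rooted ordered trees on m nodes are counted by C_{m−1}, and C_6 = 132.
So the index is 6, and the number of nodes is 6 + 1 = 7.

7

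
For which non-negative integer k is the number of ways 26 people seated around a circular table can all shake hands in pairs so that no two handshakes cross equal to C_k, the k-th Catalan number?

13

With 26 = 2·13 people, non-crossing handshake pairings are non-crossing perfect matchings on a circle, counted by C_13.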